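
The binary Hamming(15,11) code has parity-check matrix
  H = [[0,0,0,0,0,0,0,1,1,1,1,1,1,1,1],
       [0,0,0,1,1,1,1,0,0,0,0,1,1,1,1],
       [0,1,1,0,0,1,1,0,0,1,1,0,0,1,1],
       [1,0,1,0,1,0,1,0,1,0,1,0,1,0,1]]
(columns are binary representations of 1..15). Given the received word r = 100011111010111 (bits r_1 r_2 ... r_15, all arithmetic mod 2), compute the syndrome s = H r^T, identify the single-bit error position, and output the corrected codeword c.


s = (0, 0, 1, 1)^T, error position = 3, corrected codeword c = 101011111010111

Compute s = H r^T mod 2 one row at a time:
  s_1 = 1 + 1 + 0 + 1 + 0 + 1 + 1 + 1 = 6 ≡ 0 (mod 2).
  s_2 = 0 + 1 + 1 + 1 + 0 + 1 + 1 + 1 = 6 ≡ 0 (mod 2).
  s_3 = 0 + 0 + 1 + 1 + 0 + 1 + 1 + 1 = 5 ≡ 1 (mod 2).
  s_4 = 1 + 0 + 1 + 1 + 1 + 1 + 1 + 1 = 7 ≡ 1 (mod 2).
s = (0, 0, 1, 1)^T — this equals column 3 of H (binary 0011), so error is at position 3.
Correct: flip bit 3 of r = 100011111010111 to get c = 101011111010111.


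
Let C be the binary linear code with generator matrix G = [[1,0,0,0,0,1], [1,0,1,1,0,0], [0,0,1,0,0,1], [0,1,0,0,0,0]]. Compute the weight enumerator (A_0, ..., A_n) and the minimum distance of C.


Weight distribution: A_0 = 1, A_1 = 2, A_2 = 4, A_3 = 6, A_4 = 3. Minimum distance d = 1.

Enumerate all 2^4 = 16 messages m ∈ F_2^4.
For each, compute codeword c = mG in F_2^6, then tally its weight.
  m = 0000 → c = 000000, weight = 0.
  m = 1000 → c = 100001, weight = 2.
  m = 0100 → c = 101100, weight = 3.
  m = 1100 → c = 001101, weight = 3.
  m = 0010 → c = 001001, weight = 2.
  m = 1010 → c = 101000, weight = 2.
  m = 0110 → c = 100101, weight = 3.
  m = 1110 → c = 000100, weight = 1.
  m = 0001 → c = 010000, weight = 1.
  m = 1001 → c = 110001, weight = 3.
  m = 0101 → c = 111100, weight = 4.
  m = 1101 → c = 011101, weight = 4.
  m = 0011 → c = 011001, weight = 3.
  m = 1011 → c = 111000, weight = 3.
  m = 0111 → c = 110101, weight = 4.
  m = 1111 → c = 010100, weight = 2.
Tally weights:
  weight 0: 1 codewords.
  weight 1: 2 codewords.
  weight 2: 4 codewords.
  weight 3: 6 codewords.
  weight 4: 3 codewords.
Minimum distance d = smallest w > 0 with A_w > 0 = 1.
Sanity: Σ A_w = 16 = 2^4 = 16 ✓.


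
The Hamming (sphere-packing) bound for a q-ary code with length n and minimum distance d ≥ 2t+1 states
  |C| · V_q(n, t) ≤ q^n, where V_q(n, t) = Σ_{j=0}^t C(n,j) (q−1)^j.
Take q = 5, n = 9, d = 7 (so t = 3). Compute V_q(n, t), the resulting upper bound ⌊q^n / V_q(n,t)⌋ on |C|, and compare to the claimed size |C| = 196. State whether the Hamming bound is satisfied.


V_q(n, t) = 5989, q^n = 1953125, Hamming bound = 326, |C| = 196 ≤ bound (satisfied).

Step 1: Compute V_q(n, t) = Σ_{j=0}^3 C(n, j) (q−1)^j.
  j = 0: C(9,0)·(4)^0 = 1·1 = 1.
  j = 1: C(9,1)·(4)^1 = 9·4 = 36.
  j = 2: C(9,2)·(4)^2 = 36·16 = 576.
  j = 3: C(9,3)·(4)^3 = 84·64 = 5376.
  V_q(n, t) = 1 + 36 + 576 + 5376 = 5989.
Step 2: q^n = 5^9 = 1953125.
Step 3: Hamming bound ⌊q^n / V_q(n,t)⌋ = ⌊1953125/5989⌋ = 326.
Step 4: Compare |C| = 196 to 326: satisfied.
The claimed |C| lies below the Hamming bound.


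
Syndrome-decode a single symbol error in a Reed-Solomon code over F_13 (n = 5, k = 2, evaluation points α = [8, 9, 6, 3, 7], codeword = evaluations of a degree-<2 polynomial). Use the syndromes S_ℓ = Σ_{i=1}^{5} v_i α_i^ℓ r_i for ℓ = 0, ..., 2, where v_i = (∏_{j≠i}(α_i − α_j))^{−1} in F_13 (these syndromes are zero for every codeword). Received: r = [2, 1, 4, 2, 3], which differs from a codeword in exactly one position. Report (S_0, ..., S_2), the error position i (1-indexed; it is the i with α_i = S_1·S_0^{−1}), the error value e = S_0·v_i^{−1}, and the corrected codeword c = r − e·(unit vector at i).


S = (11, 7, 8), error at position 4, error magnitude e = 8, c = [2, 1, 4, 7, 3].

Step 1: column multipliers v_i = (∏_{j≠i}(α_i − α_j))^{−1} mod 13.
  i = 1 (α = 8): (8−9)(8−6)(8−3)(8−7) = (−1)·2·5·1 = −10 ≡ 3, so v_1 = 3^{−1} = 9 (mod 13).
  i = 2 (α = 9): (9−8)(9−6)(9−3)(9−7) = 1·3·6·2 = 36 ≡ 10, so v_2 = 10^{−1} = 4 (mod 13).
  i = 3 (α = 6): (6−8)(6−9)(6−3)(6−7) = (−2)·(−3)·3·(−1) = −18 ≡ 8, so v_3 = 8^{−1} = 5 (mod 13).
  i = 4 (α = 3): (3−8)(3−9)(3−6)(3−7) = (−5)·(−6)·(−3)·(−4) = 360 ≡ 9, so v_4 = 9^{−1} = 3 (mod 13).
  i = 5 (α = 7): (7−8)(7−9)(7−6)(7−3) = (−1)·(−2)·1·4 = 8 ≡ 8, so v_5 = 8^{−1} = 5 (mod 13).
  v = [9, 4, 5, 3, 5].
Step 2: syndromes of r = [2, 1, 4, 2, 3] (all sums mod 13).
  S_0 = Σ v_i r_i = 9·2 + 4·1 + 5·4 + 3·2 + 5·3 = 63 ≡ 11.
  S_1 = Σ v_i α_i r_i = 9·8·2 + 4·9·1 + 5·6·4 + 3·3·2 + 5·7·3 = 423 ≡ 7.
  α_i^2 mod 13 = [12, 3, 10, 9, 10].
  S_2 = Σ v_i α_i^2 r_i = 9·12·2 + 4·3·1 + 5·10·4 + 3·9·2 + 5·10·3 = 632 ≡ 8.
  S = (11, 7, 8) ≠ 0, so r is not a codeword (an error is present).
Step 3: locate the error. For a single error e at position i, S_ℓ = v_i·e·α_i^ℓ, so α_err = S_1/S_0.
  S_0^{−1} = 11^{−1} = 6 (mod 13), so α_err = 7·6 = 42 ≡ 3 = α_4. Error position i = 4.
  Consistency check: S_2/S_1 = 8·2 = 16 ≡ 3 = α_err ✓ (single-error assumption holds).
Step 4: error magnitude e = S_0/v_4 = S_0·∏_{j≠4}(α_4 − α_j) = 11·9 = 99 ≡ 8 (mod 13).
Step 5: correct position 4: c_4 = r_4 − e = 2 − 8 ≡ 7 (mod 13). Hence c = [2, 1, 4, 7, 3].
  Check: interpolating c through the α_i gives m(x) = 10 + 12·x (degree < 2) with m(α_i) = c_i for every i, so c is indeed a codeword.


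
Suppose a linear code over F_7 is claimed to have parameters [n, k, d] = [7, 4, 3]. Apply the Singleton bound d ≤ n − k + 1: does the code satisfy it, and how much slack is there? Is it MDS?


Singleton RHS = n − k + 1 = 4, slack = 1, bound satisfied, not MDS.

Singleton bound: d ≤ n − k + 1.
Here n = 7, k = 4, so n − k + 1 = 4.
Given d = 3, check d ≤ 4: YES.
Slack = (n − k + 1) − d = 1.
The code is NOT MDS (slack = 1 > 0).
Description: the claimed parameters are [7, 4, 3]_7; such a code would be non-MDS.


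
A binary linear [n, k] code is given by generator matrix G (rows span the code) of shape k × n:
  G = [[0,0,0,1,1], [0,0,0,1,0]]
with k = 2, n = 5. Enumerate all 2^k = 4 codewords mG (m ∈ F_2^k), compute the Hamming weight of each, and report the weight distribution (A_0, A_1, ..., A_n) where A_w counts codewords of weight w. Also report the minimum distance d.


Weight distribution: A_0 = 1, A_1 = 2, A_2 = 1. Minimum distance d = 1.

Enumerate all 2^2 = 4 messages m ∈ F_2^2.
For each, compute codeword c = mG in F_2^5, then tally its weight.
  m = 00 → c = 00000, weight = 0.
  m = 10 → c = 00011, weight = 2.
  m = 01 → c = 00010, weight = 1.
  m = 11 → c = 00001, weight = 1.
Tally weights:
  weight 0: 1 codewords.
  weight 1: 2 codewords.
  weight 2: 1 codewords.
Minimum distance d = smallest w > 0 with A_w > 0 = 1.
Sanity: Σ A_w = 4 = 2^2 = 4 ✓.


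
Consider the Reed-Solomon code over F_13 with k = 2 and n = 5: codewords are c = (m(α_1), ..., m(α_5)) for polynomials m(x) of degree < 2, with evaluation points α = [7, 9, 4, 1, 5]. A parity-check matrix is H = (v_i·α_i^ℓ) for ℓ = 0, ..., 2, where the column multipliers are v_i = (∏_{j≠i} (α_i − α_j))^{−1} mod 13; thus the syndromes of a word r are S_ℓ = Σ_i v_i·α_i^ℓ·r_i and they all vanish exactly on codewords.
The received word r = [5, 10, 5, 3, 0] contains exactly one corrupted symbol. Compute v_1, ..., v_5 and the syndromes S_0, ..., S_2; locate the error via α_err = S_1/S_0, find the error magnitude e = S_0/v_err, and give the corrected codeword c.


S = (2, 8, 6), error at position 3, error magnitude e = 1, c = [5, 10, 4, 3, 0].

Step 1: column multipliers v_i = (∏_{j≠i}(α_i − α_j))^{−1} mod 13.
  i = 1 (α = 7): (7−9)(7−4)(7−1)(7−5) = (−2)·3·6·2 = −72 ≡ 6, so v_1 = 6^{−1} = 11 (mod 13).
  i = 2 (α = 9): (9−7)(9−4)(9−1)(9−5) = 2·5·8·4 = 320 ≡ 8, so v_2 = 8^{−1} = 5 (mod 13).
  i = 3 (α = 4): (4−7)(4−9)(4−1)(4−5) = (−3)·(−5)·3·(−1) = −45 ≡ 7, so v_3 = 7^{−1} = 2 (mod 13).
  i = 4 (α = 1): (1−7)(1−9)(1−4)(1−5) = (−6)·(−8)·(−3)·(−4) = 576 ≡ 4, so v_4 = 4^{−1} = 10 (mod 13).
  i = 5 (α = 5): (5−7)(5−9)(5−4)(5−1) = (−2)·(−4)·1·4 = 32 ≡ 6, so v_5 = 6^{−1} = 11 (mod 13).
  v = [11, 5, 2, 10, 11].
Step 2: syndromes of r = [5, 10, 5, 3, 0] (all sums mod 13).
  S_0 = Σ v_i r_i = 11·5 + 5·10 + 2·5 + 10·3 + 11·0 = 145 ≡ 2.
  S_1 = Σ v_i α_i r_i = 11·7·5 + 5·9·10 + 2·4·5 + 10·1·3 + 11·5·0 = 905 ≡ 8.
  α_i^2 mod 13 = [10, 3, 3, 1, 12].
  S_2 = Σ v_i α_i^2 r_i = 11·10·5 + 5·3·10 + 2·3·5 + 10·1·3 + 11·12·0 = 760 ≡ 6.
  S = (2, 8, 6) ≠ 0, so r is not a codeword (an error is present).
Step 3: locate the error. For a single error e at position i, S_ℓ = v_i·e·α_i^ℓ, so α_err = S_1/S_0.
  S_0^{−1} = 2^{−1} = 7 (mod 13), so α_err = 8·7 = 56 ≡ 4 = α_3. Error position i = 3.
  Consistency check: S_2/S_1 = 6·5 = 30 ≡ 4 = α_err ✓ (single-error assumption holds).
Step 4: error magnitude e = S_0/v_3 = S_0·∏_{j≠3}(α_3 − α_j) = 2·7 = 14 ≡ 1 (mod 13).
Step 5: correct position 3: c_3 = r_3 − e = 5 − 1 ≡ 4 (mod 13). Hence c = [5, 10, 4, 3, 0].
  Check: interpolating c through the α_i gives m(x) = 7 + 9·x (degree < 2) with m(α_i) = c_i for every i, so c is indeed a codeword.


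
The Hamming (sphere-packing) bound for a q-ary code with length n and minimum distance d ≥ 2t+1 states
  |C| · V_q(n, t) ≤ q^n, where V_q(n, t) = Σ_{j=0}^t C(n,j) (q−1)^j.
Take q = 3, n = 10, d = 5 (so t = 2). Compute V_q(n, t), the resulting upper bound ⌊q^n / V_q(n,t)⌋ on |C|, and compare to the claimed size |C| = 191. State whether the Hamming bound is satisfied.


V_q(n, t) = 201, q^n = 59049, Hamming bound = 293, |C| = 191 ≤ bound (satisfied).

Step 1: Compute V_q(n, t) = Σ_{j=0}^2 C(n, j) (q−1)^j.
  j = 0: C(10,0)·(2)^0 = 1·1 = 1.
  j = 1: C(10,1)·(2)^1 = 10·2 = 20.
  j = 2: C(10,2)·(2)^2 = 45·4 = 180.
  V_q(n, t) = 1 + 20 + 180 = 201.
Step 2: q^n = 3^10 = 59049.
Step 3: Hamming bound ⌊q^n / V_q(n,t)⌋ = ⌊59049/201⌋ = 293.
Step 4: Compare |C| = 191 to 293: satisfied.
The claimed |C| lies below the Hamming bound.


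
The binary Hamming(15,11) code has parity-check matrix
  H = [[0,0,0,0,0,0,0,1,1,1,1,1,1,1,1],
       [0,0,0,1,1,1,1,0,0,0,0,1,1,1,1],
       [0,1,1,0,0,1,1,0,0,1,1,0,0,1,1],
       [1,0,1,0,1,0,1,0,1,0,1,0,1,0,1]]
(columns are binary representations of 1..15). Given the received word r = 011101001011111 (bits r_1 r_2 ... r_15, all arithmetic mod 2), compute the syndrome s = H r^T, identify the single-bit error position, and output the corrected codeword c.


s = (0, 0, 0, 1)^T, error position = 1, corrected codeword c = 111101001011111

Compute s = H r^T mod 2 one row at a time:
  s_1 = 0 + 1 + 0 + 1 + 1 + 1 + 1 + 1 = 6 ≡ 0 (mod 2).
  s_2 = 1 + 0 + 1 + 0 + 1 + 1 + 1 + 1 = 6 ≡ 0 (mod 2).
  s_3 = 1 + 1 + 1 + 0 + 0 + 1 + 1 + 1 = 6 ≡ 0 (mod 2).
  s_4 = 0 + 1 + 0 + 0 + 1 + 1 + 1 + 1 = 5 ≡ 1 (mod 2).
s = (0, 0, 0, 1)^T — this equals column 1 of H (binary 0001), so error is at position 1.
Correct: flip bit 1 of r = 011101001011111 to get c = 111101001011111.


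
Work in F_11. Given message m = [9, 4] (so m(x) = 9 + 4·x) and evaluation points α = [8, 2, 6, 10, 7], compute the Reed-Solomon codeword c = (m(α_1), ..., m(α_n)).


c = [8, 6, 0, 5, 4]

Message polynomial: m(x) = 9 + 4·x (mod 11).
For each evaluation point α_i, compute m(α_i) mod 11:
  α_1 = 8: Horner steps 4 → 8, so m(8) = 8.
  α_2 = 2: Horner steps 4 → 6, so m(2) = 6.
  α_3 = 6: Horner steps 4 → 0, so m(6) = 0.
  α_4 = 10: Horner steps 4 → 5, so m(10) = 5.
  α_5 = 7: Horner steps 4 → 4, so m(7) = 4.
Codeword c = [8, 6, 0, 5, 4] ∈ F_11^5.


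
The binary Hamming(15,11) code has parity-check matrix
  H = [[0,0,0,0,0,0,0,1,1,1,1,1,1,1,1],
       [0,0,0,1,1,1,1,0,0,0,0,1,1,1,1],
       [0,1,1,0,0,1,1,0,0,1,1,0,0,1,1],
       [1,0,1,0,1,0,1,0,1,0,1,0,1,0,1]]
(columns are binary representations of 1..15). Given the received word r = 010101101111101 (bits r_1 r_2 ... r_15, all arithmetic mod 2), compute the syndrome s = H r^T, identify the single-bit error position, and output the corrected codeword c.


s = (0, 0, 0, 1)^T, error position = 1, corrected codeword c = 110101101111101

Compute s = H r^T mod 2 one row at a time:
  s_1 = 0 + 1 + 1 + 1 + 1 + 1 + 0 + 1 = 6 ≡ 0 (mod 2).
  s_2 = 1 + 0 + 1 + 1 + 1 + 1 + 0 + 1 = 6 ≡ 0 (mod 2).
  s_3 = 1 + 0 + 1 + 1 + 1 + 1 + 0 + 1 = 6 ≡ 0 (mod 2).
  s_4 = 0 + 0 + 0 + 1 + 1 + 1 + 1 + 1 = 5 ≡ 1 (mod 2).
s = (0, 0, 0, 1)^T — this equals column 1 of H (binary 0001), so error is at position 1.
Correct: flip bit 1 of r = 010101101111101 to get c = 110101101111101.


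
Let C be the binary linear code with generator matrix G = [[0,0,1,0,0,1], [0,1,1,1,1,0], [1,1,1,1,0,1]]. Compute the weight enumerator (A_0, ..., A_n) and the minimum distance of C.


Weight distribution: A_0 = 1, A_2 = 1, A_3 = 3, A_4 = 2, A_5 = 1. Minimum distance d = 2.

Enumerate all 2^3 = 8 messages m ∈ F_2^3.
For each, compute codeword c = mG in F_2^6, then tally its weight.
  m = 000 → c = 000000, weight = 0.
  m = 100 → c = 001001, weight = 2.
  m = 010 → c = 011110, weight = 4.
  m = 110 → c = 010111, weight = 4.
  m = 001 → c = 111101, weight = 5.
  m = 101 → c = 110100, weight = 3.
  m = 011 → c = 100011, weight = 3.
  m = 111 → c = 101010, weight = 3.
Tally weights:
  weight 0: 1 codewords.
  weight 2: 1 codewords.
  weight 3: 3 codewords.
  weight 4: 2 codewords.
  weight 5: 1 codewords.
Minimum distance d = smallest w > 0 with A_w > 0 = 2.
Sanity: Σ A_w = 8 = 2^3 = 8 ✓.


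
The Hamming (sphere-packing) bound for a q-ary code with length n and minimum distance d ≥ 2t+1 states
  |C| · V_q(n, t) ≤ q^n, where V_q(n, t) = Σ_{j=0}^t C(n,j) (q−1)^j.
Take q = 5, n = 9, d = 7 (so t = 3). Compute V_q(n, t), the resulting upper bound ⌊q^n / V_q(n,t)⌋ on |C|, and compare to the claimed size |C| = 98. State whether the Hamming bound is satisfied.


V_q(n, t) = 5989, q^n = 1953125, Hamming bound = 326, |C| = 98 ≤ bound (satisfied).

Step 1: Compute V_q(n, t) = Σ_{j=0}^3 C(n, j) (q−1)^j.
  j = 0: C(9,0)·(4)^0 = 1·1 = 1.
  j = 1: C(9,1)·(4)^1 = 9·4 = 36.
  j = 2: C(9,2)·(4)^2 = 36·16 = 576.
  j = 3: C(9,3)·(4)^3 = 84·64 = 5376.
  V_q(n, t) = 1 + 36 + 576 + 5376 = 5989.
Step 2: q^n = 5^9 = 1953125.
Step 3: Hamming bound ⌊q^n / V_q(n,t)⌋ = ⌊1953125/5989⌋ = 326.
Step 4: Compare |C| = 98 to 326: satisfied.
The claimed |C| lies below the Hamming bound.


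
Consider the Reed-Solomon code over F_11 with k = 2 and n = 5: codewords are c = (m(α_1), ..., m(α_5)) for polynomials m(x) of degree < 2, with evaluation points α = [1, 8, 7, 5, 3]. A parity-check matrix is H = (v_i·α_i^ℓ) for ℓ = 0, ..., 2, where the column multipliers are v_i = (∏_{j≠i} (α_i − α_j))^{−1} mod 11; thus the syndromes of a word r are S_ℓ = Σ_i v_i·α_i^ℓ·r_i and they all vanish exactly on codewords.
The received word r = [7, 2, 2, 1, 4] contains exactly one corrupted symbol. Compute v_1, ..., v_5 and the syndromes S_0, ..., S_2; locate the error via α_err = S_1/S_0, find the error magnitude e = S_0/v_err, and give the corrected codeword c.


S = (10, 4, 6), error at position 3, error magnitude e = 4, c = [7, 2, 9, 1, 4].

Step 1: column multipliers v_i = (∏_{j≠i}(α_i − α_j))^{−1} mod 11.
  i = 1 (α = 1): (1−8)(1−7)(1−5)(1−3) = (−7)·(−6)·(−4)·(−2) = 336 ≡ 6, so v_1 = 6^{−1} = 2 (mod 11).
  i = 2 (α = 8): (8−1)(8−7)(8−5)(8−3) = 7·1·3·5 = 105 ≡ 6, so v_2 = 6^{−1} = 2 (mod 11).
  i = 3 (α = 7): (7−1)(7−8)(7−5)(7−3) = 6·(−1)·2·4 = −48 ≡ 7, so v_3 = 7^{−1} = 8 (mod 11).
  i = 4 (α = 5): (5−1)(5−8)(5−7)(5−3) = 4·(−3)·(−2)·2 = 48 ≡ 4, so v_4 = 4^{−1} = 3 (mod 11).
  i = 5 (α = 3): (3−1)(3−8)(3−7)(3−5) = 2·(−5)·(−4)·(−2) = −80 ≡ 8, so v_5 = 8^{−1} = 7 (mod 11).
  v = [2, 2, 8, 3, 7].
Step 2: syndromes of r = [7, 2, 2, 1, 4] (all sums mod 11).
  S_0 = Σ v_i r_i = 2·7 + 2·2 + 8·2 + 3·1 + 7·4 = 65 ≡ 10.
  S_1 = Σ v_i α_i r_i = 2·1·7 + 2·8·2 + 8·7·2 + 3·5·1 + 7·3·4 = 257 ≡ 4.
  α_i^2 mod 11 = [1, 9, 5, 3, 9].
  S_2 = Σ v_i α_i^2 r_i = 2·1·7 + 2·9·2 + 8·5·2 + 3·3·1 + 7·9·4 = 391 ≡ 6.
  S = (10, 4, 6) ≠ 0, so r is not a codeword (an error is present).
Step 3: locate the error. For a single error e at position i, S_ℓ = v_i·e·α_i^ℓ, so α_err = S_1/S_0.
  S_0^{−1} = 10^{−1} = 10 (mod 11), so α_err = 4·10 = 40 ≡ 7 = α_3. Error position i = 3.
  Consistency check: S_2/S_1 = 6·3 = 18 ≡ 7 = α_err ✓ (single-error assumption holds).
Step 4: error magnitude e = S_0/v_3 = S_0·∏_{j≠3}(α_3 − α_j) = 10·7 = 70 ≡ 4 (mod 11).
Step 5: correct position 3: c_3 = r_3 − e = 2 − 4 ≡ 9 (mod 11). Hence c = [7, 2, 9, 1, 4].
  Check: interpolating c through the α_i gives m(x) = 3 + 4·x (degree < 2) with m(α_i) = c_i for every i, so c is indeed a codeword.


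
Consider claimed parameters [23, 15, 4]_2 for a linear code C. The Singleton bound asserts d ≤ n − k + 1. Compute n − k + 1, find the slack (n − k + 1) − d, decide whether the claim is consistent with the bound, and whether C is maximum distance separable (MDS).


Singleton RHS = n − k + 1 = 9, slack = 5, bound satisfied, not MDS.

Singleton bound: d ≤ n − k + 1.
Here n = 23, k = 15, so n − k + 1 = 9.
Given d = 4, check d ≤ 9: YES.
Slack = (n − k + 1) − d = 5.
The code is NOT MDS (slack = 5 > 0).
Description: the claimed parameters are [23, 15, 4]_2; such a code would be non-MDS.


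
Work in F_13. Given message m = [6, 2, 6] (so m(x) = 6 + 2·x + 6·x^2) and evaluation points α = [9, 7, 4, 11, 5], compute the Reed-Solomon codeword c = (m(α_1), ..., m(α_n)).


c = [3, 2, 6, 0, 10]

Message polynomial: m(x) = 6 + 2·x + 6·x^2 (mod 13).
For each evaluation point α_i, compute m(α_i) mod 13:
  α_1 = 9: Horner steps 6 → 4 → 3, so m(9) = 3.
  α_2 = 7: Horner steps 6 → 5 → 2, so m(7) = 2.
  α_3 = 4: Horner steps 6 → 0 → 6, so m(4) = 6.
  α_4 = 11: Horner steps 6 → 3 → 0, so m(11) = 0.
  α_5 = 5: Horner steps 6 → 6 → 10, so m(5) = 10.
Codeword c = [3, 2, 6, 0, 10] ∈ F_13^5.


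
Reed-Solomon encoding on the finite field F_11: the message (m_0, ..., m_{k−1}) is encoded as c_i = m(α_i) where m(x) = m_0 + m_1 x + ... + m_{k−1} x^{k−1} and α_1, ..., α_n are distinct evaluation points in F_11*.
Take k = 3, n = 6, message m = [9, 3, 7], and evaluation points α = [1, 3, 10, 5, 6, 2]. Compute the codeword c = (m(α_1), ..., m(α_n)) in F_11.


c = [8, 4, 2, 1, 4, 10]

Message polynomial: m(x) = 9 + 3·x + 7·x^2 (mod 11).
For each evaluation point α_i, compute m(α_i) mod 11:
  α_1 = 1: Horner steps 7 → 10 → 8, so m(1) = 8.
  α_2 = 3: Horner steps 7 → 2 → 4, so m(3) = 4.
  α_3 = 10: Horner steps 7 → 7 → 2, so m(10) = 2.
  α_4 = 5: Horner steps 7 → 5 → 1, so m(5) = 1.
  α_5 = 6: Horner steps 7 → 1 → 4, so m(6) = 4.
  α_6 = 2: Horner steps 7 → 6 → 10, so m(2) = 10.
Codeword c = [8, 4, 2, 1, 4, 10] ∈ F_11^6.


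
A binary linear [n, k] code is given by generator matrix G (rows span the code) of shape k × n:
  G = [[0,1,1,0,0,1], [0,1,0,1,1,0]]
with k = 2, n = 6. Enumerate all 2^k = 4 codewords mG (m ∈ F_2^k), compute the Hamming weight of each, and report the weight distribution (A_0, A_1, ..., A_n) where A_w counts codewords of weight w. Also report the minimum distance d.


Weight distribution: A_0 = 1, A_3 = 2, A_4 = 1. Minimum distance d = 3.

Enumerate all 2^2 = 4 messages m ∈ F_2^2.
For each, compute codeword c = mG in F_2^6, then tally its weight.
  m = 00 → c = 000000, weight = 0.
  m = 10 → c = 011001, weight = 3.
  m = 01 → c = 010110, weight = 3.
  m = 11 → c = 001111, weight = 4.
Tally weights:
  weight 0: 1 codewords.
  weight 3: 2 codewords.
  weight 4: 1 codewords.
Minimum distance d = smallest w > 0 with A_w > 0 = 3.
Sanity: Σ A_w = 4 = 2^2 = 4 ✓.


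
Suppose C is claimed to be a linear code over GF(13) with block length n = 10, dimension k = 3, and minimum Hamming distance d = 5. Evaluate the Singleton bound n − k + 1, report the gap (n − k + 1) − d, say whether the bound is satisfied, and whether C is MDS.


Singleton RHS = n − k + 1 = 8, slack = 3, bound satisfied, not MDS.

Singleton bound: d ≤ n − k + 1.
Here n = 10, k = 3, so n − k + 1 = 8.
Given d = 5, check d ≤ 8: YES.
Slack = (n − k + 1) − d = 3.
The code is NOT MDS (slack = 3 > 0).
Description: the claimed parameters are [10, 3, 5]_13; such a code would be non-MDS.


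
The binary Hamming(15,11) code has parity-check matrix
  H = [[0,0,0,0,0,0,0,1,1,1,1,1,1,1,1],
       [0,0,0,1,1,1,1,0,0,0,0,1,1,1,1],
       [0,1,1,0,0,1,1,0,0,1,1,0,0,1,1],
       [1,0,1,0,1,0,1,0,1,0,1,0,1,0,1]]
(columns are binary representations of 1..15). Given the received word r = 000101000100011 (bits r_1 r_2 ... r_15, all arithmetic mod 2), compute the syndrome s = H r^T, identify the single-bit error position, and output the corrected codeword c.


s = (1, 0, 0, 1)^T, error position = 9, corrected codeword c = 000101001100011

Compute s = H r^T mod 2 one row at a time:
  s_1 = 0 + 0 + 1 + 0 + 0 + 0 + 1 + 1 = 3 ≡ 1 (mod 2).
  s_2 = 1 + 0 + 1 + 0 + 0 + 0 + 1 + 1 = 4 ≡ 0 (mod 2).
  s_3 = 0 + 0 + 1 + 0 + 1 + 0 + 1 + 1 = 4 ≡ 0 (mod 2).
  s_4 = 0 + 0 + 0 + 0 + 0 + 0 + 0 + 1 = 1 ≡ 1 (mod 2).
s = (1, 0, 0, 1)^T — this equals column 9 of H (binary 1001), so error is at position 9.
Correct: flip bit 9 of r = 000101000100011 to get c = 000101001100011.


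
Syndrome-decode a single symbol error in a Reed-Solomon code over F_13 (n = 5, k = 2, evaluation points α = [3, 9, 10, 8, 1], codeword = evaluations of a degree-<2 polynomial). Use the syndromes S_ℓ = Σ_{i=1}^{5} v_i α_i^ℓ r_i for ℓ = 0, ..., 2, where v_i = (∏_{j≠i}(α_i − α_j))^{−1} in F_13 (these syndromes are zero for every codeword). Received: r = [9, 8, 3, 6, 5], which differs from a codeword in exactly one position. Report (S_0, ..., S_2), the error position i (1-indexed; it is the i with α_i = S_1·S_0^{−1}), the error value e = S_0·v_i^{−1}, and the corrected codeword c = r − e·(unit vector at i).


S = (5, 11, 6), error at position 3, error magnitude e = 6, c = [9, 8, 10, 6, 5].

Step 1: column multipliers v_i = (∏_{j≠i}(α_i − α_j))^{−1} mod 13.
  i = 1 (α = 3): (3−9)(3−10)(3−8)(3−1) = (−6)·(−7)·(−5)·2 = −420 ≡ 9, so v_1 = 9^{−1} = 3 (mod 13).
  i = 2 (α = 9): (9−3)(9−10)(9−8)(9−1) = 6·(−1)·1·8 = −48 ≡ 4, so v_2 = 4^{−1} = 10 (mod 13).
  i = 3 (α = 10): (10−3)(10−9)(10−8)(10−1) = 7·1·2·9 = 126 ≡ 9, so v_3 = 9^{−1} = 3 (mod 13).
  i = 4 (α = 8): (8−3)(8−9)(8−10)(8−1) = 5·(−1)·(−2)·7 = 70 ≡ 5, so v_4 = 5^{−1} = 8 (mod 13).
  i = 5 (α = 1): (1−3)(1−9)(1−10)(1−8) = (−2)·(−8)·(−9)·(−7) = 1008 ≡ 7, so v_5 = 7^{−1} = 2 (mod 13).
  v = [3, 10, 3, 8, 2].
Step 2: syndromes of r = [9, 8, 3, 6, 5] (all sums mod 13).
  S_0 = Σ v_i r_i = 3·9 + 10·8 + 3·3 + 8·6 + 2·5 = 174 ≡ 5.
  S_1 = Σ v_i α_i r_i = 3·3·9 + 10·9·8 + 3·10·3 + 8·8·6 + 2·1·5 = 1285 ≡ 11.
  α_i^2 mod 13 = [9, 3, 9, 12, 1].
  S_2 = Σ v_i α_i^2 r_i = 3·9·9 + 10·3·8 + 3·9·3 + 8·12·6 + 2·1·5 = 1150 ≡ 6.
  S = (5, 11, 6) ≠ 0, so r is not a codeword (an error is present).
Step 3: locate the error. For a single error e at position i, S_ℓ = v_i·e·α_i^ℓ, so α_err = S_1/S_0.
  S_0^{−1} = 5^{−1} = 8 (mod 13), so α_err = 11·8 = 88 ≡ 10 = α_3. Error position i = 3.
  Consistency check: S_2/S_1 = 6·6 = 36 ≡ 10 = α_err ✓ (single-error assumption holds).
Step 4: error magnitude e = S_0/v_3 = S_0·∏_{j≠3}(α_3 − α_j) = 5·9 = 45 ≡ 6 (mod 13).
Step 5: correct position 3: c_3 = r_3 − e = 3 − 6 ≡ 10 (mod 13). Hence c = [9, 8, 10, 6, 5].
  Check: interpolating c through the α_i gives m(x) = 3 + 2·x (degree < 2) with m(α_i) = c_i for every i, so c is indeed a codeword.


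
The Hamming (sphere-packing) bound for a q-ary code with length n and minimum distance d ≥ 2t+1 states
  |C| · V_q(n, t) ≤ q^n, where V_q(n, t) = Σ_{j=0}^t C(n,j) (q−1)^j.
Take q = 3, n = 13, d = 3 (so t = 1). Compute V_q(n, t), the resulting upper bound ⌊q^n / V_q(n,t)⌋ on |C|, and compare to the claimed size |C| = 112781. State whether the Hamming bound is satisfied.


V_q(n, t) = 27, q^n = 1594323, Hamming bound = 59049, |C| = 112781 > bound (violated).

Step 1: Compute V_q(n, t) = Σ_{j=0}^1 C(n, j) (q−1)^j.
  j = 0: C(13,0)·(2)^0 = 1·1 = 1.
  j = 1: C(13,1)·(2)^1 = 13·2 = 26.
  V_q(n, t) = 1 + 26 = 27.
Step 2: q^n = 3^13 = 1594323.
Step 3: Hamming bound ⌊q^n / V_q(n,t)⌋ = ⌊1594323/27⌋ = 59049.
Step 4: Compare |C| = 112781 to 59049: violated.
The claimed |C| lies above the Hamming bound, so no 3-ary code of length 13 with d ≥ 3 can have 112781 codewords.


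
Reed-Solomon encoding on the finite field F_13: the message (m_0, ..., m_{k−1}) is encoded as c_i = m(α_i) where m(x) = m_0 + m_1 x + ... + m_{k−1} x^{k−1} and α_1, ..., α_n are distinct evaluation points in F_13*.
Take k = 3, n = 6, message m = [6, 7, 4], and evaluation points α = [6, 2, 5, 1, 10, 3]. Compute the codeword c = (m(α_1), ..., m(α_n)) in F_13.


c = [10, 10, 11, 4, 8, 11]

Message polynomial: m(x) = 6 + 7·x + 4·x^2 (mod 13).
For each evaluation point α_i, compute m(α_i) mod 13:
  α_1 = 6: Horner steps 4 → 5 → 10, so m(6) = 10.
  α_2 = 2: Horner steps 4 → 2 → 10, so m(2) = 10.
  α_3 = 5: Horner steps 4 → 1 → 11, so m(5) = 11.
  α_4 = 1: Horner steps 4 → 11 → 4, so m(1) = 4.
  α_5 = 10: Horner steps 4 → 8 → 8, so m(10) = 8.
  α_6 = 3: Horner steps 4 → 6 → 11, so m(3) = 11.
Codeword c = [10, 10, 11, 4, 8, 11] ∈ F_13^6.


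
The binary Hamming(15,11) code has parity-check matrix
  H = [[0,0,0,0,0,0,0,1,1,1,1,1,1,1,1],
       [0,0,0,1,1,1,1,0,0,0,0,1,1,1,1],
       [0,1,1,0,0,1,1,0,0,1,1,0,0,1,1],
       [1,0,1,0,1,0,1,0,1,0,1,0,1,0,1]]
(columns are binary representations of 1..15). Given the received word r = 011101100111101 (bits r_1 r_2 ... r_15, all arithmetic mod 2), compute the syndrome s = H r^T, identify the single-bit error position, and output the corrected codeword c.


s = (1, 0, 1, 1)^T, error position = 11, corrected codeword c = 011101100101101

Compute s = H r^T mod 2 one row at a time:
  s_1 = 0 + 0 + 1 + 1 + 1 + 1 + 0 + 1 = 5 ≡ 1 (mod 2).
  s_2 = 1 + 0 + 1 + 1 + 1 + 1 + 0 + 1 = 6 ≡ 0 (mod 2).
  s_3 = 1 + 1 + 1 + 1 + 1 + 1 + 0 + 1 = 7 ≡ 1 (mod 2).
  s_4 = 0 + 1 + 0 + 1 + 0 + 1 + 1 + 1 = 5 ≡ 1 (mod 2).
s = (1, 0, 1, 1)^T — this equals column 11 of H (binary 1011), so error is at position 11.
Correct: flip bit 11 of r = 011101100111101 to get c = 011101100101101.


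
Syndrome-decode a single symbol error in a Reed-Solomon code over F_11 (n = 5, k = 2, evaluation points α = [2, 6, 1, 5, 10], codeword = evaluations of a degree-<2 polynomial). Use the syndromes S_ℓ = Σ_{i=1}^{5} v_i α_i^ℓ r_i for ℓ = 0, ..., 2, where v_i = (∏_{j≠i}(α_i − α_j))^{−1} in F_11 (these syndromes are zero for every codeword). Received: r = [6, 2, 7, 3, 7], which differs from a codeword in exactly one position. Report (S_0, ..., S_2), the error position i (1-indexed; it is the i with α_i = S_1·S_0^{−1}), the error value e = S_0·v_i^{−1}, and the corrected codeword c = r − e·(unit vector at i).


S = (2, 9, 2), error at position 5, error magnitude e = 9, c = [6, 2, 7, 3, 9].

Step 1: column multipliers v_i = (∏_{j≠i}(α_i − α_j))^{−1} mod 11.
  i = 1 (α = 2): (2−6)(2−1)(2−5)(2−10) = (−4)·1·(−3)·(−8) = −96 ≡ 3, so v_1 = 3^{−1} = 4 (mod 11).
  i = 2 (α = 6): (6−2)(6−1)(6−5)(6−10) = 4·5·1·(−4) = −80 ≡ 8, so v_2 = 8^{−1} = 7 (mod 11).
  i = 3 (α = 1): (1−2)(1−6)(1−5)(1−10) = (−1)·(−5)·(−4)·(−9) = 180 ≡ 4, so v_3 = 4^{−1} = 3 (mod 11).
  i = 4 (α = 5): (5−2)(5−6)(5−1)(5−10) = 3·(−1)·4·(−5) = 60 ≡ 5, so v_4 = 5^{−1} = 9 (mod 11).
  i = 5 (α = 10): (10−2)(10−6)(10−1)(10−5) = 8·4·9·5 = 1440 ≡ 10, so v_5 = 10^{−1} = 10 (mod 11).
  v = [4, 7, 3, 9, 10].
Step 2: syndromes of r = [6, 2, 7, 3, 7] (all sums mod 11).
  S_0 = Σ v_i r_i = 4·6 + 7·2 + 3·7 + 9·3 + 10·7 = 156 ≡ 2.
  S_1 = Σ v_i α_i r_i = 4·2·6 + 7·6·2 + 3·1·7 + 9·5·3 + 10·10·7 = 988 ≡ 9.
  α_i^2 mod 11 = [4, 3, 1, 3, 1].
  S_2 = Σ v_i α_i^2 r_i = 4·4·6 + 7·3·2 + 3·1·7 + 9·3·3 + 10·1·7 = 310 ≡ 2.
  S = (2, 9, 2) ≠ 0, so r is not a codeword (an error is present).
Step 3: locate the error. For a single error e at position i, S_ℓ = v_i·e·α_i^ℓ, so α_err = S_1/S_0.
  S_0^{−1} = 2^{−1} = 6 (mod 11), so α_err = 9·6 = 54 ≡ 10 = α_5. Error position i = 5.
  Consistency check: S_2/S_1 = 2·5 = 10 ≡ 10 = α_err ✓ (single-error assumption holds).
Step 4: error magnitude e = S_0/v_5 = S_0·∏_{j≠5}(α_5 − α_j) = 2·10 = 20 ≡ 9 (mod 11).
Step 5: correct position 5: c_5 = r_5 − e = 7 − 9 ≡ 9 (mod 11). Hence c = [6, 2, 7, 3, 9].
  Check: interpolating c through the α_i gives m(x) = 8 + 10·x (degree < 2) with m(α_i) = c_i for every i, so c is indeed a codeword.


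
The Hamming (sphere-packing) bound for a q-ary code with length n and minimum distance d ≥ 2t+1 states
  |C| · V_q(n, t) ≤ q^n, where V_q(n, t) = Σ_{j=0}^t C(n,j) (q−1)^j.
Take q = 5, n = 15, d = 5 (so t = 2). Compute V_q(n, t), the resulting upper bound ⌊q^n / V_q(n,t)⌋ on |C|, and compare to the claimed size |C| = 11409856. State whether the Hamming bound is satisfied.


V_q(n, t) = 1741, q^n = 30517578125, Hamming bound = 17528764, |C| = 11409856 ≤ bound (satisfied).

Step 1: Compute V_q(n, t) = Σ_{j=0}^2 C(n, j) (q−1)^j.
  j = 0: C(15,0)·(4)^0 = 1·1 = 1.
  j = 1: C(15,1)·(4)^1 = 15·4 = 60.
  j = 2: C(15,2)·(4)^2 = 105·16 = 1680.
  V_q(n, t) = 1 + 60 + 1680 = 1741.
Step 2: q^n = 5^15 = 30517578125.
Step 3: Hamming bound ⌊q^n / V_q(n,t)⌋ = ⌊30517578125/1741⌋ = 17528764.
Step 4: Compare |C| = 11409856 to 17528764: satisfied.
The claimed |C| lies below the Hamming bound.


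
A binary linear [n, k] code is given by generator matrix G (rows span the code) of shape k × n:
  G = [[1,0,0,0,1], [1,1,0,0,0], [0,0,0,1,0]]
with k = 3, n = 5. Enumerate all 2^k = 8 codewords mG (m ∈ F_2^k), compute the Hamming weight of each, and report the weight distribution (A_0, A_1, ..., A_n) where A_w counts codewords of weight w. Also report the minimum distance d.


Weight distribution: A_0 = 1, A_1 = 1, A_2 = 3, A_3 = 3. Minimum distance d = 1.

Enumerate all 2^3 = 8 messages m ∈ F_2^3.
For each, compute codeword c = mG in F_2^5, then tally its weight.
  m = 000 → c = 00000, weight = 0.
  m = 100 → c = 10001, weight = 2.
  m = 010 → c = 11000, weight = 2.
  m = 110 → c = 01001, weight = 2.
  m = 001 → c = 00010, weight = 1.
  m = 101 → c = 10011, weight = 3.
  m = 011 → c = 11010, weight = 3.
  m = 111 → c = 01011, weight = 3.
Tally weights:
  weight 0: 1 codewords.
  weight 1: 1 codewords.
  weight 2: 3 codewords.
  weight 3: 3 codewords.
Minimum distance d = smallest w > 0 with A_w > 0 = 1.
Sanity: Σ A_w = 8 = 2^3 = 8 ✓.


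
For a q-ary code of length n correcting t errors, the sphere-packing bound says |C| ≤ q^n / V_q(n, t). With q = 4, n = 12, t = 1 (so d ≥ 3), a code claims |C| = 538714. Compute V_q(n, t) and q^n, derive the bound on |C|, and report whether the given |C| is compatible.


V_q(n, t) = 37, q^n = 16777216, Hamming bound = 453438, |C| = 538714 > bound (violated).

Step 1: Compute V_q(n, t) = Σ_{j=0}^1 C(n, j) (q−1)^j.
  j = 0: C(12,0)·(3)^0 = 1·1 = 1.
  j = 1: C(12,1)·(3)^1 = 12·3 = 36.
  V_q(n, t) = 1 + 36 = 37.
Step 2: q^n = 4^12 = 16777216.
Step 3: Hamming bound ⌊q^n / V_q(n,t)⌋ = ⌊16777216/37⌋ = 453438.
Step 4: Compare |C| = 538714 to 453438: violated.
The claimed |C| lies above the Hamming bound, so no 4-ary code of length 12 with d ≥ 3 can have 538714 codewords.


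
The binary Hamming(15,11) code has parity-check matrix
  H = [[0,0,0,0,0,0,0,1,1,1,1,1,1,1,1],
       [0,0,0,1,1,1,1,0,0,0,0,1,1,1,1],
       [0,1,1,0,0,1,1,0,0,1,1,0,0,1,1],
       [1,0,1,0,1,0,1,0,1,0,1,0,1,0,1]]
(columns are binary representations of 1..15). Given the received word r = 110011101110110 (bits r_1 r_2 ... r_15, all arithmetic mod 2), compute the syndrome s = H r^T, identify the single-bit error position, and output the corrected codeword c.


s = (1, 1, 0, 0)^T, error position = 12, corrected codeword c = 110011101111110

Compute s = H r^T mod 2 one row at a time:
  s_1 = 0 + 1 + 1 + 1 + 0 + 1 + 1 + 0 = 5 ≡ 1 (mod 2).
  s_2 = 0 + 1 + 1 + 1 + 0 + 1 + 1 + 0 = 5 ≡ 1 (mod 2).
  s_3 = 1 + 0 + 1 + 1 + 1 + 1 + 1 + 0 = 6 ≡ 0 (mod 2).
  s_4 = 1 + 0 + 1 + 1 + 1 + 1 + 1 + 0 = 6 ≡ 0 (mod 2).
s = (1, 1, 0, 0)^T — this equals column 12 of H (binary 1100), so error is at position 12.
Correct: flip bit 12 of r = 110011101110110 to get c = 110011101111110.


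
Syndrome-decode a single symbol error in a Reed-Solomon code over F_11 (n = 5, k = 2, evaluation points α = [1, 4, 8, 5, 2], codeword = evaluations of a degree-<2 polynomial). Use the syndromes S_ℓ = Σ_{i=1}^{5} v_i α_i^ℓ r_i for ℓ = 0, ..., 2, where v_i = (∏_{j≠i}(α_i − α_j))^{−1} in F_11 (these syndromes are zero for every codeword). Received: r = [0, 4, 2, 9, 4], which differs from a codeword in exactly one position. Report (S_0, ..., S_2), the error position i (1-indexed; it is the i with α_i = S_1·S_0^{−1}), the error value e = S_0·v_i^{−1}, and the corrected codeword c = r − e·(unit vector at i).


S = (4, 8, 5), error at position 5, error magnitude e = 10, c = [0, 4, 2, 9, 5].

Step 1: column multipliers v_i = (∏_{j≠i}(α_i − α_j))^{−1} mod 11.
  i = 1 (α = 1): (1−4)(1−8)(1−5)(1−2) = (−3)·(−7)·(−4)·(−1) = 84 ≡ 7, so v_1 = 7^{−1} = 8 (mod 11).
  i = 2 (α = 4): (4−1)(4−8)(4−5)(4−2) = 3·(−4)·(−1)·2 = 24 ≡ 2, so v_2 = 2^{−1} = 6 (mod 11).
  i = 3 (α = 8): (8−1)(8−4)(8−5)(8−2) = 7·4·3·6 = 504 ≡ 9, so v_3 = 9^{−1} = 5 (mod 11).
  i = 4 (α = 5): (5−1)(5−4)(5−8)(5−2) = 4·1·(−3)·3 = −36 ≡ 8, so v_4 = 8^{−1} = 7 (mod 11).
  i = 5 (α = 2): (2−1)(2−4)(2−8)(2−5) = 1·(−2)·(−6)·(−3) = −36 ≡ 8, so v_5 = 8^{−1} = 7 (mod 11).
  v = [8, 6, 5, 7, 7].
Step 2: syndromes of r = [0, 4, 2, 9, 4] (all sums mod 11).
  S_0 = Σ v_i r_i = 8·0 + 6·4 + 5·2 + 7·9 + 7·4 = 125 ≡ 4.
  S_1 = Σ v_i α_i r_i = 8·1·0 + 6·4·4 + 5·8·2 + 7·5·9 + 7·2·4 = 547 ≡ 8.
  α_i^2 mod 11 = [1, 5, 9, 3, 4].
  S_2 = Σ v_i α_i^2 r_i = 8·1·0 + 6·5·4 + 5·9·2 + 7·3·9 + 7·4·4 = 511 ≡ 5.
  S = (4, 8, 5) ≠ 0, so r is not a codeword (an error is present).
Step 3: locate the error. For a single error e at position i, S_ℓ = v_i·e·α_i^ℓ, so α_err = S_1/S_0.
  S_0^{−1} = 4^{−1} = 3 (mod 11), so α_err = 8·3 = 24 ≡ 2 = α_5. Error position i = 5.
  Consistency check: S_2/S_1 = 5·7 = 35 ≡ 2 = α_err ✓ (single-error assumption holds).
Step 4: error magnitude e = S_0/v_5 = S_0·∏_{j≠5}(α_5 − α_j) = 4·8 = 32 ≡ 10 (mod 11).
Step 5: correct position 5: c_5 = r_5 − e = 4 − 10 ≡ 5 (mod 11). Hence c = [0, 4, 2, 9, 5].
  Check: interpolating c through the α_i gives m(x) = 6 + 5·x (degree < 2) with m(α_i) = c_i for every i, so c is indeed a codeword.


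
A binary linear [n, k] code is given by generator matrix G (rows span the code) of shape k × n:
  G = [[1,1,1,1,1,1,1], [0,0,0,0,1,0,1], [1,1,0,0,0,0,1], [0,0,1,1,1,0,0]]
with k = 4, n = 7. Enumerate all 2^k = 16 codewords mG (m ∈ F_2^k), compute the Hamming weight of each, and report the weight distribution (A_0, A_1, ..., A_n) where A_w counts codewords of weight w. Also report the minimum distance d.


Weight distribution: A_0 = 1, A_1 = 1, A_2 = 1, A_3 = 5, A_4 = 5, A_5 = 1, A_6 = 1, A_7 = 1. Minimum distance d = 1.

Enumerate all 2^4 = 16 messages m ∈ F_2^4.
For each, compute codeword c = mG in F_2^7, then tally its weight.
  m = 0000 → c = 0000000, weight = 0.
  m = 1000 → c = 1111111, weight = 7.
  m = 0100 → c = 0000101, weight = 2.
  m = 1100 → c = 1111010, weight = 5.
  m = 0010 → c = 1100001, weight = 3.
  m = 1010 → c = 0011110, weight = 4.
  m = 0110 → c = 1100100, weight = 3.
  m = 1110 → c = 0011011, weight = 4.
  m = 0001 → c = 0011100, weight = 3.
  m = 1001 → c = 1100011, weight = 4.
  m = 0101 → c = 0011001, weight = 3.
  m = 1101 → c = 1100110, weight = 4.
  m = 0011 → c = 1111101, weight = 6.
  m = 1011 → c = 0000010, weight = 1.
  m = 0111 → c = 1111000, weight = 4.
  m = 1111 → c = 0000111, weight = 3.
Tally weights:
  weight 0: 1 codewords.
  weight 1: 1 codewords.
  weight 2: 1 codewords.
  weight 3: 5 codewords.
  weight 4: 5 codewords.
  weight 5: 1 codewords.
  weight 6: 1 codewords.
  weight 7: 1 codewords.
Minimum distance d = smallest w > 0 with A_w > 0 = 1.
Sanity: Σ A_w = 16 = 2^4 = 16 ✓.


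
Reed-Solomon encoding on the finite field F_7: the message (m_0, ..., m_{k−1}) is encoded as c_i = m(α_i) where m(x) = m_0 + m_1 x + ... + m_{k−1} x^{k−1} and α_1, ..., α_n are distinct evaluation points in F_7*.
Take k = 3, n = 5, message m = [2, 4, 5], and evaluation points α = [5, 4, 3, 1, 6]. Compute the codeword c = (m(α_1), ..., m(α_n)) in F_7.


c = [0, 0, 3, 4, 3]

Message polynomial: m(x) = 2 + 4·x + 5·x^2 (mod 7).
For each evaluation point α_i, compute m(α_i) mod 7:
  α_1 = 5: Horner steps 5 → 1 → 0, so m(5) = 0.
  α_2 = 4: Horner steps 5 → 3 → 0, so m(4) = 0.
  α_3 = 3: Horner steps 5 → 5 → 3, so m(3) = 3.
  α_4 = 1: Horner steps 5 → 2 → 4, so m(1) = 4.
  α_5 = 6: Horner steps 5 → 6 → 3, so m(6) = 3.
Codeword c = [0, 0, 3, 4, 3] ∈ F_7^5.


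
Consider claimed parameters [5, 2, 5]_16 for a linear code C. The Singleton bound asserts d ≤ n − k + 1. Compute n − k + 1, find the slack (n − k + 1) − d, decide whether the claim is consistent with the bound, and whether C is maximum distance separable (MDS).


Singleton RHS = n − k + 1 = 4, slack = -1, bound violated (no such code; not MDS).

Singleton bound: d ≤ n − k + 1.
Here n = 5, k = 2, so n − k + 1 = 4.
Given d = 5, check d ≤ 4: NO.
Slack = (n − k + 1) − d = -1.
The slack is negative: d = 5 exceeds n − k + 1 = 4 by 1, so the Singleton bound is violated and no linear [5, 2, 5]_16 code can exist. In particular it is not MDS (MDS requires d = n − k + 1 exactly).
Description: the claimed parameters are [5, 2, 5]_16; such a code would be impossible (violates the Singleton bound).


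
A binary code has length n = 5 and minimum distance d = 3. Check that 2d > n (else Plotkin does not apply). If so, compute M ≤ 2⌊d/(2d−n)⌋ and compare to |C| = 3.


Plotkin bound M ≤ 6; given |C| = 3 ≤ bound (satisfied).

Check applicability: 2d = 6, n = 5.
2d − n = 1 > 0, so Plotkin applies.
Compute d/(2d−n) = 3/1 ≈ 3.0000.
⌊d/(2d−n)⌋ = 3.
Plotkin bound: M ≤ 2·3 = 6.
Given |C| = 3, check: satisfied.
This |C| is below the Plotkin bound.


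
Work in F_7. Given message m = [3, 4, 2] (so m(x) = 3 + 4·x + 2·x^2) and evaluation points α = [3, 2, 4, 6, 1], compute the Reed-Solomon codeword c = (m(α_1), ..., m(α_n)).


c = [5, 5, 2, 1, 2]

Message polynomial: m(x) = 3 + 4·x + 2·x^2 (mod 7).
For each evaluation point α_i, compute m(α_i) mod 7:
  α_1 = 3: Horner steps 2 → 3 → 5, so m(3) = 5.
  α_2 = 2: Horner steps 2 → 1 → 5, so m(2) = 5.
  α_3 = 4: Horner steps 2 → 5 → 2, so m(4) = 2.
  α_4 = 6: Horner steps 2 → 2 → 1, so m(6) = 1.
  α_5 = 1: Horner steps 2 → 6 → 2, so m(1) = 2.
Codeword c = [5, 5, 2, 1, 2] ∈ F_7^5.


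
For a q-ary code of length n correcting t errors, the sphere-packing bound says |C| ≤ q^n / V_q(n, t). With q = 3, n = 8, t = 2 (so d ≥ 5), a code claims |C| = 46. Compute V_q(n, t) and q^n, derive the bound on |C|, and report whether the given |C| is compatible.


V_q(n, t) = 129, q^n = 6561, Hamming bound = 50, |C| = 46 ≤ bound (satisfied).

Step 1: Compute V_q(n, t) = Σ_{j=0}^2 C(n, j) (q−1)^j.
  j = 0: C(8,0)·(2)^0 = 1·1 = 1.
  j = 1: C(8,1)·(2)^1 = 8·2 = 16.
  j = 2: C(8,2)·(2)^2 = 28·4 = 112.
  V_q(n, t) = 1 + 16 + 112 = 129.
Step 2: q^n = 3^8 = 6561.
Step 3: Hamming bound ⌊q^n / V_q(n,t)⌋ = ⌊6561/129⌋ = 50.
Step 4: Compare |C| = 46 to 50: satisfied.
The claimed |C| lies below the Hamming bound.
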